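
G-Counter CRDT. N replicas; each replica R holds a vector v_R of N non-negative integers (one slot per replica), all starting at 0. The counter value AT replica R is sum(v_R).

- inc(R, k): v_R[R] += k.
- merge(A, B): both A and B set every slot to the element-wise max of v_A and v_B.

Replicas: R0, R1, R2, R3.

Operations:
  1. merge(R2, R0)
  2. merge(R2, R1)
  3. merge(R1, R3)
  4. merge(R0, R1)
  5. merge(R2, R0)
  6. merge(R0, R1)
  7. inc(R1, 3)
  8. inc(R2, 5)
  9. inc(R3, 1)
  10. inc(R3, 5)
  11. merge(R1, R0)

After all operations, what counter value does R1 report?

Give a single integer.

Op 1: merge R2<->R0 -> R2=(0,0,0,0) R0=(0,0,0,0)
Op 2: merge R2<->R1 -> R2=(0,0,0,0) R1=(0,0,0,0)
Op 3: merge R1<->R3 -> R1=(0,0,0,0) R3=(0,0,0,0)
Op 4: merge R0<->R1 -> R0=(0,0,0,0) R1=(0,0,0,0)
Op 5: merge R2<->R0 -> R2=(0,0,0,0) R0=(0,0,0,0)
Op 6: merge R0<->R1 -> R0=(0,0,0,0) R1=(0,0,0,0)
Op 7: inc R1 by 3 -> R1=(0,3,0,0) value=3
Op 8: inc R2 by 5 -> R2=(0,0,5,0) value=5
Op 9: inc R3 by 1 -> R3=(0,0,0,1) value=1
Op 10: inc R3 by 5 -> R3=(0,0,0,6) value=6
Op 11: merge R1<->R0 -> R1=(0,3,0,0) R0=(0,3,0,0)

Answer: 3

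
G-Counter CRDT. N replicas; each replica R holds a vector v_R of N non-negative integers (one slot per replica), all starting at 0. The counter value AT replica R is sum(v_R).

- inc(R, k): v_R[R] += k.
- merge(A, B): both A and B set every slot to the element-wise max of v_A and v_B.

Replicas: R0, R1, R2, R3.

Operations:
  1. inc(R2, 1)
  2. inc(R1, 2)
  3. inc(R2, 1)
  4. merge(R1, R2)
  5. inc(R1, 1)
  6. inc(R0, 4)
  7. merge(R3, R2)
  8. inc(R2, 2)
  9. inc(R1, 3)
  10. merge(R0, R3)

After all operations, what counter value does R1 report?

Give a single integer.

Op 1: inc R2 by 1 -> R2=(0,0,1,0) value=1
Op 2: inc R1 by 2 -> R1=(0,2,0,0) value=2
Op 3: inc R2 by 1 -> R2=(0,0,2,0) value=2
Op 4: merge R1<->R2 -> R1=(0,2,2,0) R2=(0,2,2,0)
Op 5: inc R1 by 1 -> R1=(0,3,2,0) value=5
Op 6: inc R0 by 4 -> R0=(4,0,0,0) value=4
Op 7: merge R3<->R2 -> R3=(0,2,2,0) R2=(0,2,2,0)
Op 8: inc R2 by 2 -> R2=(0,2,4,0) value=6
Op 9: inc R1 by 3 -> R1=(0,6,2,0) value=8
Op 10: merge R0<->R3 -> R0=(4,2,2,0) R3=(4,2,2,0)

Answer: 8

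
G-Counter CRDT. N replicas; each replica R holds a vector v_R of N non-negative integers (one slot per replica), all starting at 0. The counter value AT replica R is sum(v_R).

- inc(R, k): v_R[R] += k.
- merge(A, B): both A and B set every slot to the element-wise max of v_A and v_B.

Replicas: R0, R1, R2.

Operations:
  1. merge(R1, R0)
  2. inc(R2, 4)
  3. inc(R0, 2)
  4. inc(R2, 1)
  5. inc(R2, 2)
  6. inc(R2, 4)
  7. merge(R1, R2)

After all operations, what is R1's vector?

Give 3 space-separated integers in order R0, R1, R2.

Answer: 0 0 11

Derivation:
Op 1: merge R1<->R0 -> R1=(0,0,0) R0=(0,0,0)
Op 2: inc R2 by 4 -> R2=(0,0,4) value=4
Op 3: inc R0 by 2 -> R0=(2,0,0) value=2
Op 4: inc R2 by 1 -> R2=(0,0,5) value=5
Op 5: inc R2 by 2 -> R2=(0,0,7) value=7
Op 6: inc R2 by 4 -> R2=(0,0,11) value=11
Op 7: merge R1<->R2 -> R1=(0,0,11) R2=(0,0,11)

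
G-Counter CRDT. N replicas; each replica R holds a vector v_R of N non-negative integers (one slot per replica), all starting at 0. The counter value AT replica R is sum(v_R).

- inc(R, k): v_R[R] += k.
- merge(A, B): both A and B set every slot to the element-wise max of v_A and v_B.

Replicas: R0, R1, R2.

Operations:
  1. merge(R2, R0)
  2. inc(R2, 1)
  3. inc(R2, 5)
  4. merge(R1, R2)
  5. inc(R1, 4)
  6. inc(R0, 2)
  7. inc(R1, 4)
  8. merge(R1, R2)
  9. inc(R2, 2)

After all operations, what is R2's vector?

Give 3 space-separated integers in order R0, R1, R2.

Op 1: merge R2<->R0 -> R2=(0,0,0) R0=(0,0,0)
Op 2: inc R2 by 1 -> R2=(0,0,1) value=1
Op 3: inc R2 by 5 -> R2=(0,0,6) value=6
Op 4: merge R1<->R2 -> R1=(0,0,6) R2=(0,0,6)
Op 5: inc R1 by 4 -> R1=(0,4,6) value=10
Op 6: inc R0 by 2 -> R0=(2,0,0) value=2
Op 7: inc R1 by 4 -> R1=(0,8,6) value=14
Op 8: merge R1<->R2 -> R1=(0,8,6) R2=(0,8,6)
Op 9: inc R2 by 2 -> R2=(0,8,8) value=16

Answer: 0 8 8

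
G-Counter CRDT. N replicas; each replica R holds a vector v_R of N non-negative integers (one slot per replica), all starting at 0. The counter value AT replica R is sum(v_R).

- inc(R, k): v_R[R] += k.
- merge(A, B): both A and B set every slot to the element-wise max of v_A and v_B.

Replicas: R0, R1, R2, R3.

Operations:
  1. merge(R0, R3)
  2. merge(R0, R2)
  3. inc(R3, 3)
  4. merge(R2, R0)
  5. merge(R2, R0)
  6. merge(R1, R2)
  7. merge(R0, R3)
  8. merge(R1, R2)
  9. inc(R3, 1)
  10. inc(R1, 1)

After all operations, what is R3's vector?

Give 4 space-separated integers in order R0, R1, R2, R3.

Answer: 0 0 0 4

Derivation:
Op 1: merge R0<->R3 -> R0=(0,0,0,0) R3=(0,0,0,0)
Op 2: merge R0<->R2 -> R0=(0,0,0,0) R2=(0,0,0,0)
Op 3: inc R3 by 3 -> R3=(0,0,0,3) value=3
Op 4: merge R2<->R0 -> R2=(0,0,0,0) R0=(0,0,0,0)
Op 5: merge R2<->R0 -> R2=(0,0,0,0) R0=(0,0,0,0)
Op 6: merge R1<->R2 -> R1=(0,0,0,0) R2=(0,0,0,0)
Op 7: merge R0<->R3 -> R0=(0,0,0,3) R3=(0,0,0,3)
Op 8: merge R1<->R2 -> R1=(0,0,0,0) R2=(0,0,0,0)
Op 9: inc R3 by 1 -> R3=(0,0,0,4) value=4
Op 10: inc R1 by 1 -> R1=(0,1,0,0) value=1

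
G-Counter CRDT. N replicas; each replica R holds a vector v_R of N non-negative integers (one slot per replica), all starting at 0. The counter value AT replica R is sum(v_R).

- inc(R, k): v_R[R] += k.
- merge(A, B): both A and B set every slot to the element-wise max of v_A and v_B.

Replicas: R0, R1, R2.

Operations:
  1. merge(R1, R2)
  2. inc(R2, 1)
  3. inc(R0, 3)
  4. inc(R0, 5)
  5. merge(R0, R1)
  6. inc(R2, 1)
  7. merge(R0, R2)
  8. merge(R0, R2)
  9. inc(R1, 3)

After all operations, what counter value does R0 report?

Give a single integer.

Answer: 10

Derivation:
Op 1: merge R1<->R2 -> R1=(0,0,0) R2=(0,0,0)
Op 2: inc R2 by 1 -> R2=(0,0,1) value=1
Op 3: inc R0 by 3 -> R0=(3,0,0) value=3
Op 4: inc R0 by 5 -> R0=(8,0,0) value=8
Op 5: merge R0<->R1 -> R0=(8,0,0) R1=(8,0,0)
Op 6: inc R2 by 1 -> R2=(0,0,2) value=2
Op 7: merge R0<->R2 -> R0=(8,0,2) R2=(8,0,2)
Op 8: merge R0<->R2 -> R0=(8,0,2) R2=(8,0,2)
Op 9: inc R1 by 3 -> R1=(8,3,0) value=11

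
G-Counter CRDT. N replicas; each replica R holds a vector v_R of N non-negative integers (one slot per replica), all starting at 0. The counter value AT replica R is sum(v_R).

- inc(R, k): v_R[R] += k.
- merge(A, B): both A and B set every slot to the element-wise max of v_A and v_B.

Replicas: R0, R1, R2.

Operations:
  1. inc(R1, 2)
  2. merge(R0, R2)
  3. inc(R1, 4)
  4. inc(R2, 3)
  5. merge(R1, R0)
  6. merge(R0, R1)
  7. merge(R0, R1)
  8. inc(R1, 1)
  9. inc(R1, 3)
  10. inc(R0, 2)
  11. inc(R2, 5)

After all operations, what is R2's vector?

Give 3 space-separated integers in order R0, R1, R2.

Op 1: inc R1 by 2 -> R1=(0,2,0) value=2
Op 2: merge R0<->R2 -> R0=(0,0,0) R2=(0,0,0)
Op 3: inc R1 by 4 -> R1=(0,6,0) value=6
Op 4: inc R2 by 3 -> R2=(0,0,3) value=3
Op 5: merge R1<->R0 -> R1=(0,6,0) R0=(0,6,0)
Op 6: merge R0<->R1 -> R0=(0,6,0) R1=(0,6,0)
Op 7: merge R0<->R1 -> R0=(0,6,0) R1=(0,6,0)
Op 8: inc R1 by 1 -> R1=(0,7,0) value=7
Op 9: inc R1 by 3 -> R1=(0,10,0) value=10
Op 10: inc R0 by 2 -> R0=(2,6,0) value=8
Op 11: inc R2 by 5 -> R2=(0,0,8) value=8

Answer: 0 0 8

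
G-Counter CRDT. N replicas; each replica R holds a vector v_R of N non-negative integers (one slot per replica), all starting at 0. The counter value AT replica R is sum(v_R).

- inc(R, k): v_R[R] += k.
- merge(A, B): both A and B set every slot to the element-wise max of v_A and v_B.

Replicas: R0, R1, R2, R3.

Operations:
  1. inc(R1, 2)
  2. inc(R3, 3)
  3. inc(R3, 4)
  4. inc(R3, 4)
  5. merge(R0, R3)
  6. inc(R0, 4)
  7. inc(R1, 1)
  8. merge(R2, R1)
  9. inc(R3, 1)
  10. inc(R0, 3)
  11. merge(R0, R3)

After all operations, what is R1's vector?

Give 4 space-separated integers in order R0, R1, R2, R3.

Answer: 0 3 0 0

Derivation:
Op 1: inc R1 by 2 -> R1=(0,2,0,0) value=2
Op 2: inc R3 by 3 -> R3=(0,0,0,3) value=3
Op 3: inc R3 by 4 -> R3=(0,0,0,7) value=7
Op 4: inc R3 by 4 -> R3=(0,0,0,11) value=11
Op 5: merge R0<->R3 -> R0=(0,0,0,11) R3=(0,0,0,11)
Op 6: inc R0 by 4 -> R0=(4,0,0,11) value=15
Op 7: inc R1 by 1 -> R1=(0,3,0,0) value=3
Op 8: merge R2<->R1 -> R2=(0,3,0,0) R1=(0,3,0,0)
Op 9: inc R3 by 1 -> R3=(0,0,0,12) value=12
Op 10: inc R0 by 3 -> R0=(7,0,0,11) value=18
Op 11: merge R0<->R3 -> R0=(7,0,0,12) R3=(7,0,0,12)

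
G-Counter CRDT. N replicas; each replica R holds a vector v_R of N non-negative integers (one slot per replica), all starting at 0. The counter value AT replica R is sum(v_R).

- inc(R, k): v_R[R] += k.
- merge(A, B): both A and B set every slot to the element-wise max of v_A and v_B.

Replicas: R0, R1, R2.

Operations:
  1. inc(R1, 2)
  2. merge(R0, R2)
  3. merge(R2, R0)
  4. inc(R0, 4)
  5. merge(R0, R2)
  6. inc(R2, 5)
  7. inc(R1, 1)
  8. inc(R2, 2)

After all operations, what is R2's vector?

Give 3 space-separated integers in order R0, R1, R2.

Answer: 4 0 7

Derivation:
Op 1: inc R1 by 2 -> R1=(0,2,0) value=2
Op 2: merge R0<->R2 -> R0=(0,0,0) R2=(0,0,0)
Op 3: merge R2<->R0 -> R2=(0,0,0) R0=(0,0,0)
Op 4: inc R0 by 4 -> R0=(4,0,0) value=4
Op 5: merge R0<->R2 -> R0=(4,0,0) R2=(4,0,0)
Op 6: inc R2 by 5 -> R2=(4,0,5) value=9
Op 7: inc R1 by 1 -> R1=(0,3,0) value=3
Op 8: inc R2 by 2 -> R2=(4,0,7) value=11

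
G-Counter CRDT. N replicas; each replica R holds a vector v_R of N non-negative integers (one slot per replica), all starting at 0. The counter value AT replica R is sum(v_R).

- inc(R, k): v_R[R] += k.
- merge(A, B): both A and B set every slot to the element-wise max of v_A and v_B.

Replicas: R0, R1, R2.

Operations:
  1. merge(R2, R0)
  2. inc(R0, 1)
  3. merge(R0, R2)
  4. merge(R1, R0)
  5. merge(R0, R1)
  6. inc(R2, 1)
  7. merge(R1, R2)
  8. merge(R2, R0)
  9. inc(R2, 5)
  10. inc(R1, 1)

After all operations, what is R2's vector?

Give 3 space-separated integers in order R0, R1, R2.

Op 1: merge R2<->R0 -> R2=(0,0,0) R0=(0,0,0)
Op 2: inc R0 by 1 -> R0=(1,0,0) value=1
Op 3: merge R0<->R2 -> R0=(1,0,0) R2=(1,0,0)
Op 4: merge R1<->R0 -> R1=(1,0,0) R0=(1,0,0)
Op 5: merge R0<->R1 -> R0=(1,0,0) R1=(1,0,0)
Op 6: inc R2 by 1 -> R2=(1,0,1) value=2
Op 7: merge R1<->R2 -> R1=(1,0,1) R2=(1,0,1)
Op 8: merge R2<->R0 -> R2=(1,0,1) R0=(1,0,1)
Op 9: inc R2 by 5 -> R2=(1,0,6) value=7
Op 10: inc R1 by 1 -> R1=(1,1,1) value=3

Answer: 1 0 6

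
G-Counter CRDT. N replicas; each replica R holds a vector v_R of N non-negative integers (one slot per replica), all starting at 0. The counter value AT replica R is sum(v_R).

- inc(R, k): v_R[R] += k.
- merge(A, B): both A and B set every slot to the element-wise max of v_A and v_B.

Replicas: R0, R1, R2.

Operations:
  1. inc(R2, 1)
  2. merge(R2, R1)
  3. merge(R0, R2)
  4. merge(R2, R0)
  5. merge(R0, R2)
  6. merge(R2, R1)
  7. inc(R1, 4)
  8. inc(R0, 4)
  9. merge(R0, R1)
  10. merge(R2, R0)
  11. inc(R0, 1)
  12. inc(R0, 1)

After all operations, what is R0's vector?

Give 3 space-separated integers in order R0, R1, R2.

Op 1: inc R2 by 1 -> R2=(0,0,1) value=1
Op 2: merge R2<->R1 -> R2=(0,0,1) R1=(0,0,1)
Op 3: merge R0<->R2 -> R0=(0,0,1) R2=(0,0,1)
Op 4: merge R2<->R0 -> R2=(0,0,1) R0=(0,0,1)
Op 5: merge R0<->R2 -> R0=(0,0,1) R2=(0,0,1)
Op 6: merge R2<->R1 -> R2=(0,0,1) R1=(0,0,1)
Op 7: inc R1 by 4 -> R1=(0,4,1) value=5
Op 8: inc R0 by 4 -> R0=(4,0,1) value=5
Op 9: merge R0<->R1 -> R0=(4,4,1) R1=(4,4,1)
Op 10: merge R2<->R0 -> R2=(4,4,1) R0=(4,4,1)
Op 11: inc R0 by 1 -> R0=(5,4,1) value=10
Op 12: inc R0 by 1 -> R0=(6,4,1) value=11

Answer: 6 4 1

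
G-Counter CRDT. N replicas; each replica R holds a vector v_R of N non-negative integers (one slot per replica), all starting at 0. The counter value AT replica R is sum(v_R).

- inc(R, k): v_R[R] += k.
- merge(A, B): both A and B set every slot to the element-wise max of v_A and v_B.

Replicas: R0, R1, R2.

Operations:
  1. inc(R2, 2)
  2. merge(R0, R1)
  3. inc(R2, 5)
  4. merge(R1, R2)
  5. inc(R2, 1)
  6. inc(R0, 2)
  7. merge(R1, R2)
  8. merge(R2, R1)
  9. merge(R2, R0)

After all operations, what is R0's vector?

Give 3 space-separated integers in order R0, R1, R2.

Op 1: inc R2 by 2 -> R2=(0,0,2) value=2
Op 2: merge R0<->R1 -> R0=(0,0,0) R1=(0,0,0)
Op 3: inc R2 by 5 -> R2=(0,0,7) value=7
Op 4: merge R1<->R2 -> R1=(0,0,7) R2=(0,0,7)
Op 5: inc R2 by 1 -> R2=(0,0,8) value=8
Op 6: inc R0 by 2 -> R0=(2,0,0) value=2
Op 7: merge R1<->R2 -> R1=(0,0,8) R2=(0,0,8)
Op 8: merge R2<->R1 -> R2=(0,0,8) R1=(0,0,8)
Op 9: merge R2<->R0 -> R2=(2,0,8) R0=(2,0,8)

Answer: 2 0 8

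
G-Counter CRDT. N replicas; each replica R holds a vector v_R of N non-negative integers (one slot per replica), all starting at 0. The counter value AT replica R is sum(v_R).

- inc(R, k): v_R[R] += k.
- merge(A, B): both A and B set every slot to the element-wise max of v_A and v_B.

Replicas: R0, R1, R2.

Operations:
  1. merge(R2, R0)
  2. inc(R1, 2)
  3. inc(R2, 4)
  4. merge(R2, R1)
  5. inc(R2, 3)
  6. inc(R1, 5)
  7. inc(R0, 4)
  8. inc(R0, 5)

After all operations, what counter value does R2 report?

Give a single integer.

Op 1: merge R2<->R0 -> R2=(0,0,0) R0=(0,0,0)
Op 2: inc R1 by 2 -> R1=(0,2,0) value=2
Op 3: inc R2 by 4 -> R2=(0,0,4) value=4
Op 4: merge R2<->R1 -> R2=(0,2,4) R1=(0,2,4)
Op 5: inc R2 by 3 -> R2=(0,2,7) value=9
Op 6: inc R1 by 5 -> R1=(0,7,4) value=11
Op 7: inc R0 by 4 -> R0=(4,0,0) value=4
Op 8: inc R0 by 5 -> R0=(9,0,0) value=9

Answer: 9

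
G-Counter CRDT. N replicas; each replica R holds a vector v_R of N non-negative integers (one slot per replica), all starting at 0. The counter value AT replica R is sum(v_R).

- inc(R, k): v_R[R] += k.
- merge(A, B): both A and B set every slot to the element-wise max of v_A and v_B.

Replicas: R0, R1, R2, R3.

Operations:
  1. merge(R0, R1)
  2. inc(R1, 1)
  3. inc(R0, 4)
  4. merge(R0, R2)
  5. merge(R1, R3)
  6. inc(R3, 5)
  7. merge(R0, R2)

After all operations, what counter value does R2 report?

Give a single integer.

Op 1: merge R0<->R1 -> R0=(0,0,0,0) R1=(0,0,0,0)
Op 2: inc R1 by 1 -> R1=(0,1,0,0) value=1
Op 3: inc R0 by 4 -> R0=(4,0,0,0) value=4
Op 4: merge R0<->R2 -> R0=(4,0,0,0) R2=(4,0,0,0)
Op 5: merge R1<->R3 -> R1=(0,1,0,0) R3=(0,1,0,0)
Op 6: inc R3 by 5 -> R3=(0,1,0,5) value=6
Op 7: merge R0<->R2 -> R0=(4,0,0,0) R2=(4,0,0,0)

Answer: 4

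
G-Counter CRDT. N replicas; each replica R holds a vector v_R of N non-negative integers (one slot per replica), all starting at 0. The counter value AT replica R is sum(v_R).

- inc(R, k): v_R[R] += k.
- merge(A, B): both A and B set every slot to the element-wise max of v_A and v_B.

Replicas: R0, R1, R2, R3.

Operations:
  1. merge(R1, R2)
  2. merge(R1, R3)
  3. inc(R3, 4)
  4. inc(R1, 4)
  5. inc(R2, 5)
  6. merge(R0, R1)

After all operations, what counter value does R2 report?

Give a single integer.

Answer: 5

Derivation:
Op 1: merge R1<->R2 -> R1=(0,0,0,0) R2=(0,0,0,0)
Op 2: merge R1<->R3 -> R1=(0,0,0,0) R3=(0,0,0,0)
Op 3: inc R3 by 4 -> R3=(0,0,0,4) value=4
Op 4: inc R1 by 4 -> R1=(0,4,0,0) value=4
Op 5: inc R2 by 5 -> R2=(0,0,5,0) value=5
Op 6: merge R0<->R1 -> R0=(0,4,0,0) R1=(0,4,0,0)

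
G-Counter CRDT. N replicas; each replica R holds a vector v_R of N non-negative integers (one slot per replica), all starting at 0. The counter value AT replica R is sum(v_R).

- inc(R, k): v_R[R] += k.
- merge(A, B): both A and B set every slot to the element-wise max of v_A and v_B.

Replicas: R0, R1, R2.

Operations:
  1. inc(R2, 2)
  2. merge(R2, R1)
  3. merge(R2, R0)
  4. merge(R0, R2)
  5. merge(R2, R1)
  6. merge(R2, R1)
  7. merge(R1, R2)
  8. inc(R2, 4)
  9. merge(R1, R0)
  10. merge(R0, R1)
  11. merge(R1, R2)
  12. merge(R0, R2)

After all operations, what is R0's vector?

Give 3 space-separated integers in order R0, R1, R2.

Answer: 0 0 6

Derivation:
Op 1: inc R2 by 2 -> R2=(0,0,2) value=2
Op 2: merge R2<->R1 -> R2=(0,0,2) R1=(0,0,2)
Op 3: merge R2<->R0 -> R2=(0,0,2) R0=(0,0,2)
Op 4: merge R0<->R2 -> R0=(0,0,2) R2=(0,0,2)
Op 5: merge R2<->R1 -> R2=(0,0,2) R1=(0,0,2)
Op 6: merge R2<->R1 -> R2=(0,0,2) R1=(0,0,2)
Op 7: merge R1<->R2 -> R1=(0,0,2) R2=(0,0,2)
Op 8: inc R2 by 4 -> R2=(0,0,6) value=6
Op 9: merge R1<->R0 -> R1=(0,0,2) R0=(0,0,2)
Op 10: merge R0<->R1 -> R0=(0,0,2) R1=(0,0,2)
Op 11: merge R1<->R2 -> R1=(0,0,6) R2=(0,0,6)
Op 12: merge R0<->R2 -> R0=(0,0,6) R2=(0,0,6)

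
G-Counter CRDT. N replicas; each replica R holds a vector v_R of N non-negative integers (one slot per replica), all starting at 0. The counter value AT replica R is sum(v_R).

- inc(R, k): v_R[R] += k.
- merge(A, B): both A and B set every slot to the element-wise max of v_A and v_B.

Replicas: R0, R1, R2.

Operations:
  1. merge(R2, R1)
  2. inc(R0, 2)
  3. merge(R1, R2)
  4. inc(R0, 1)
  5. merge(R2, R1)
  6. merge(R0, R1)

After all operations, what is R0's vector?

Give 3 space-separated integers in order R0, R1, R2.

Answer: 3 0 0

Derivation:
Op 1: merge R2<->R1 -> R2=(0,0,0) R1=(0,0,0)
Op 2: inc R0 by 2 -> R0=(2,0,0) value=2
Op 3: merge R1<->R2 -> R1=(0,0,0) R2=(0,0,0)
Op 4: inc R0 by 1 -> R0=(3,0,0) value=3
Op 5: merge R2<->R1 -> R2=(0,0,0) R1=(0,0,0)
Op 6: merge R0<->R1 -> R0=(3,0,0) R1=(3,0,0)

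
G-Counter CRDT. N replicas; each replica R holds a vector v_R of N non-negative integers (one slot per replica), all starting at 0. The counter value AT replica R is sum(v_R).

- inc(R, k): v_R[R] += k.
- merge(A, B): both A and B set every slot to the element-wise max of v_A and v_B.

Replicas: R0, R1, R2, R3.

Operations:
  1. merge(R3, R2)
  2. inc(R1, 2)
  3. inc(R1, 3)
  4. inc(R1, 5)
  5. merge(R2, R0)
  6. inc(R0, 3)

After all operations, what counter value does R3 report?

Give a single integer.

Op 1: merge R3<->R2 -> R3=(0,0,0,0) R2=(0,0,0,0)
Op 2: inc R1 by 2 -> R1=(0,2,0,0) value=2
Op 3: inc R1 by 3 -> R1=(0,5,0,0) value=5
Op 4: inc R1 by 5 -> R1=(0,10,0,0) value=10
Op 5: merge R2<->R0 -> R2=(0,0,0,0) R0=(0,0,0,0)
Op 6: inc R0 by 3 -> R0=(3,0,0,0) value=3

Answer: 0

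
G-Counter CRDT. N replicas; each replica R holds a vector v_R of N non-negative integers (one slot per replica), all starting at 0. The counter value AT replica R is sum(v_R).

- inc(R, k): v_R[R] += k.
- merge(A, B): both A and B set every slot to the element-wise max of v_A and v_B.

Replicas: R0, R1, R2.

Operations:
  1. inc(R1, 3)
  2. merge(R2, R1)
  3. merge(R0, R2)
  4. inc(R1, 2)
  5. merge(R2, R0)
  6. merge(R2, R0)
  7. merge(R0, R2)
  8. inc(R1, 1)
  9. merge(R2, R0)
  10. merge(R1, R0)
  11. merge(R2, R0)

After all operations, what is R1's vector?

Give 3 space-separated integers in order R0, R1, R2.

Op 1: inc R1 by 3 -> R1=(0,3,0) value=3
Op 2: merge R2<->R1 -> R2=(0,3,0) R1=(0,3,0)
Op 3: merge R0<->R2 -> R0=(0,3,0) R2=(0,3,0)
Op 4: inc R1 by 2 -> R1=(0,5,0) value=5
Op 5: merge R2<->R0 -> R2=(0,3,0) R0=(0,3,0)
Op 6: merge R2<->R0 -> R2=(0,3,0) R0=(0,3,0)
Op 7: merge R0<->R2 -> R0=(0,3,0) R2=(0,3,0)
Op 8: inc R1 by 1 -> R1=(0,6,0) value=6
Op 9: merge R2<->R0 -> R2=(0,3,0) R0=(0,3,0)
Op 10: merge R1<->R0 -> R1=(0,6,0) R0=(0,6,0)
Op 11: merge R2<->R0 -> R2=(0,6,0) R0=(0,6,0)

Answer: 0 6 0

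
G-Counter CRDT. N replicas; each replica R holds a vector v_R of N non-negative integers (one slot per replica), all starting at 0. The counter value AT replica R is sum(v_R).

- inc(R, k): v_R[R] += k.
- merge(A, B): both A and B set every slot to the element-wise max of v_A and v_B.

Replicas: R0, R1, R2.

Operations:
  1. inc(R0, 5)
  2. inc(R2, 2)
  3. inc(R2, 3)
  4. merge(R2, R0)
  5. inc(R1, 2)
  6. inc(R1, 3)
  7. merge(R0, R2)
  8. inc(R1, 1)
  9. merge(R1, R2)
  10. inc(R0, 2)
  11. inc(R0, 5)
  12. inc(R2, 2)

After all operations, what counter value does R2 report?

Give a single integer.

Answer: 18

Derivation:
Op 1: inc R0 by 5 -> R0=(5,0,0) value=5
Op 2: inc R2 by 2 -> R2=(0,0,2) value=2
Op 3: inc R2 by 3 -> R2=(0,0,5) value=5
Op 4: merge R2<->R0 -> R2=(5,0,5) R0=(5,0,5)
Op 5: inc R1 by 2 -> R1=(0,2,0) value=2
Op 6: inc R1 by 3 -> R1=(0,5,0) value=5
Op 7: merge R0<->R2 -> R0=(5,0,5) R2=(5,0,5)
Op 8: inc R1 by 1 -> R1=(0,6,0) value=6
Op 9: merge R1<->R2 -> R1=(5,6,5) R2=(5,6,5)
Op 10: inc R0 by 2 -> R0=(7,0,5) value=12
Op 11: inc R0 by 5 -> R0=(12,0,5) value=17
Op 12: inc R2 by 2 -> R2=(5,6,7) value=18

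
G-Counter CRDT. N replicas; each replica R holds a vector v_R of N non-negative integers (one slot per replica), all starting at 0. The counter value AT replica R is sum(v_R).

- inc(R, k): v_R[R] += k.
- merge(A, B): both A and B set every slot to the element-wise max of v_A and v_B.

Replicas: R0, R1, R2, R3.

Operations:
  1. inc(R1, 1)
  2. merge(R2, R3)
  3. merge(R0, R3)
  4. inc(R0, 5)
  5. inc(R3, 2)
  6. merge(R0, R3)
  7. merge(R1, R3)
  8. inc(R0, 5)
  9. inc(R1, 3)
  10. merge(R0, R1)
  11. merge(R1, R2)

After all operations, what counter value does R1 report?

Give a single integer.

Op 1: inc R1 by 1 -> R1=(0,1,0,0) value=1
Op 2: merge R2<->R3 -> R2=(0,0,0,0) R3=(0,0,0,0)
Op 3: merge R0<->R3 -> R0=(0,0,0,0) R3=(0,0,0,0)
Op 4: inc R0 by 5 -> R0=(5,0,0,0) value=5
Op 5: inc R3 by 2 -> R3=(0,0,0,2) value=2
Op 6: merge R0<->R3 -> R0=(5,0,0,2) R3=(5,0,0,2)
Op 7: merge R1<->R3 -> R1=(5,1,0,2) R3=(5,1,0,2)
Op 8: inc R0 by 5 -> R0=(10,0,0,2) value=12
Op 9: inc R1 by 3 -> R1=(5,4,0,2) value=11
Op 10: merge R0<->R1 -> R0=(10,4,0,2) R1=(10,4,0,2)
Op 11: merge R1<->R2 -> R1=(10,4,0,2) R2=(10,4,0,2)

Answer: 16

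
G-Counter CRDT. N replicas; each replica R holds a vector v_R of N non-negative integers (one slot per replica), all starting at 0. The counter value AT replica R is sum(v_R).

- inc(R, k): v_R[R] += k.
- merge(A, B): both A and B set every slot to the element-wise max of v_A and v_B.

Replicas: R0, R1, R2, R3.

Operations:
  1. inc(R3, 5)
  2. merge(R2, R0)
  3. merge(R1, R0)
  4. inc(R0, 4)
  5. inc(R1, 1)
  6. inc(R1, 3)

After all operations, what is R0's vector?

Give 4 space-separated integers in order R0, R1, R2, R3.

Answer: 4 0 0 0

Derivation:
Op 1: inc R3 by 5 -> R3=(0,0,0,5) value=5
Op 2: merge R2<->R0 -> R2=(0,0,0,0) R0=(0,0,0,0)
Op 3: merge R1<->R0 -> R1=(0,0,0,0) R0=(0,0,0,0)
Op 4: inc R0 by 4 -> R0=(4,0,0,0) value=4
Op 5: inc R1 by 1 -> R1=(0,1,0,0) value=1
Op 6: inc R1 by 3 -> R1=(0,4,0,0) value=4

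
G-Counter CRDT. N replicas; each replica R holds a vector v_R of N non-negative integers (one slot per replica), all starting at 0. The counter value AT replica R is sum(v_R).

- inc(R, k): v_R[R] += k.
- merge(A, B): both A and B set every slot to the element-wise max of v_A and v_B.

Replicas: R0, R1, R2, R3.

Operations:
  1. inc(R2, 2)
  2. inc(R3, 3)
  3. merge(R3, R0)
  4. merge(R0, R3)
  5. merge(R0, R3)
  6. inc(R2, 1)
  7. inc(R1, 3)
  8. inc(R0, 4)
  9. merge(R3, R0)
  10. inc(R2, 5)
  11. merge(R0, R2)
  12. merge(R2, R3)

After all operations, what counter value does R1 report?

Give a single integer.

Op 1: inc R2 by 2 -> R2=(0,0,2,0) value=2
Op 2: inc R3 by 3 -> R3=(0,0,0,3) value=3
Op 3: merge R3<->R0 -> R3=(0,0,0,3) R0=(0,0,0,3)
Op 4: merge R0<->R3 -> R0=(0,0,0,3) R3=(0,0,0,3)
Op 5: merge R0<->R3 -> R0=(0,0,0,3) R3=(0,0,0,3)
Op 6: inc R2 by 1 -> R2=(0,0,3,0) value=3
Op 7: inc R1 by 3 -> R1=(0,3,0,0) value=3
Op 8: inc R0 by 4 -> R0=(4,0,0,3) value=7
Op 9: merge R3<->R0 -> R3=(4,0,0,3) R0=(4,0,0,3)
Op 10: inc R2 by 5 -> R2=(0,0,8,0) value=8
Op 11: merge R0<->R2 -> R0=(4,0,8,3) R2=(4,0,8,3)
Op 12: merge R2<->R3 -> R2=(4,0,8,3) R3=(4,0,8,3)

Answer: 3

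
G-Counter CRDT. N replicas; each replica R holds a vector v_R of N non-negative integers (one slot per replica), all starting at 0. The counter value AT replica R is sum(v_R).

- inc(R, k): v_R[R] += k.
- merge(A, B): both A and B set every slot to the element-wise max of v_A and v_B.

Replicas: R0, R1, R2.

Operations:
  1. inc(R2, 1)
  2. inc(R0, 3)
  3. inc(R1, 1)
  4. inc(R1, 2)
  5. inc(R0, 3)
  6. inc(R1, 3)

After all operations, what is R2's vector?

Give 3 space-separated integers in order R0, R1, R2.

Answer: 0 0 1

Derivation:
Op 1: inc R2 by 1 -> R2=(0,0,1) value=1
Op 2: inc R0 by 3 -> R0=(3,0,0) value=3
Op 3: inc R1 by 1 -> R1=(0,1,0) value=1
Op 4: inc R1 by 2 -> R1=(0,3,0) value=3
Op 5: inc R0 by 3 -> R0=(6,0,0) value=6
Op 6: inc R1 by 3 -> R1=(0,6,0) value=6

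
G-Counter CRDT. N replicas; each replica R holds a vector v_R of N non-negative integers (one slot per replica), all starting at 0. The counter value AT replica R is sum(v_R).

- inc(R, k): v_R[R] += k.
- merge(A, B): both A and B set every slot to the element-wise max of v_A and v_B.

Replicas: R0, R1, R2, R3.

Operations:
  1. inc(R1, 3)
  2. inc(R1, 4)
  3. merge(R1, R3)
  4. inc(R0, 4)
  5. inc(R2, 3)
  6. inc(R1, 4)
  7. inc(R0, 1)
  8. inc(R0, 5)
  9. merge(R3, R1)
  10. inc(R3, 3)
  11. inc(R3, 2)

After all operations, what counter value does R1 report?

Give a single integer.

Answer: 11

Derivation:
Op 1: inc R1 by 3 -> R1=(0,3,0,0) value=3
Op 2: inc R1 by 4 -> R1=(0,7,0,0) value=7
Op 3: merge R1<->R3 -> R1=(0,7,0,0) R3=(0,7,0,0)
Op 4: inc R0 by 4 -> R0=(4,0,0,0) value=4
Op 5: inc R2 by 3 -> R2=(0,0,3,0) value=3
Op 6: inc R1 by 4 -> R1=(0,11,0,0) value=11
Op 7: inc R0 by 1 -> R0=(5,0,0,0) value=5
Op 8: inc R0 by 5 -> R0=(10,0,0,0) value=10
Op 9: merge R3<->R1 -> R3=(0,11,0,0) R1=(0,11,0,0)
Op 10: inc R3 by 3 -> R3=(0,11,0,3) value=14
Op 11: inc R3 by 2 -> R3=(0,11,0,5) value=16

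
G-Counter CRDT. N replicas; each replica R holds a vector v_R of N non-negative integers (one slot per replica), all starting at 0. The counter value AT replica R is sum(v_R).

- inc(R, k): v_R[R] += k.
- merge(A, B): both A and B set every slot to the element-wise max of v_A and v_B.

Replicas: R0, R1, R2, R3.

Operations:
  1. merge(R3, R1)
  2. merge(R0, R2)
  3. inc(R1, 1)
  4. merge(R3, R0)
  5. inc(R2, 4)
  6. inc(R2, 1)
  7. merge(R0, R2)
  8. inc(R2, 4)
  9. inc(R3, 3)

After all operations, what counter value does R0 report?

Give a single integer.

Op 1: merge R3<->R1 -> R3=(0,0,0,0) R1=(0,0,0,0)
Op 2: merge R0<->R2 -> R0=(0,0,0,0) R2=(0,0,0,0)
Op 3: inc R1 by 1 -> R1=(0,1,0,0) value=1
Op 4: merge R3<->R0 -> R3=(0,0,0,0) R0=(0,0,0,0)
Op 5: inc R2 by 4 -> R2=(0,0,4,0) value=4
Op 6: inc R2 by 1 -> R2=(0,0,5,0) value=5
Op 7: merge R0<->R2 -> R0=(0,0,5,0) R2=(0,0,5,0)
Op 8: inc R2 by 4 -> R2=(0,0,9,0) value=9
Op 9: inc R3 by 3 -> R3=(0,0,0,3) value=3

Answer: 5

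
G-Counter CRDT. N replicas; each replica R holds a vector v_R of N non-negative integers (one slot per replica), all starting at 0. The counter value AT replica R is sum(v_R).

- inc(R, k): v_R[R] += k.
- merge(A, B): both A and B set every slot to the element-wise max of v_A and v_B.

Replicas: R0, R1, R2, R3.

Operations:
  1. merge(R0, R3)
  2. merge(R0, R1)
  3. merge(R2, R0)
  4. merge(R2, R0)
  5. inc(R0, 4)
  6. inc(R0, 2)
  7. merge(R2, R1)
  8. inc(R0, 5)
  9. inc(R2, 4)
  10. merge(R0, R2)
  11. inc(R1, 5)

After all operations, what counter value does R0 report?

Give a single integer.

Op 1: merge R0<->R3 -> R0=(0,0,0,0) R3=(0,0,0,0)
Op 2: merge R0<->R1 -> R0=(0,0,0,0) R1=(0,0,0,0)
Op 3: merge R2<->R0 -> R2=(0,0,0,0) R0=(0,0,0,0)
Op 4: merge R2<->R0 -> R2=(0,0,0,0) R0=(0,0,0,0)
Op 5: inc R0 by 4 -> R0=(4,0,0,0) value=4
Op 6: inc R0 by 2 -> R0=(6,0,0,0) value=6
Op 7: merge R2<->R1 -> R2=(0,0,0,0) R1=(0,0,0,0)
Op 8: inc R0 by 5 -> R0=(11,0,0,0) value=11
Op 9: inc R2 by 4 -> R2=(0,0,4,0) value=4
Op 10: merge R0<->R2 -> R0=(11,0,4,0) R2=(11,0,4,0)
Op 11: inc R1 by 5 -> R1=(0,5,0,0) value=5

Answer: 15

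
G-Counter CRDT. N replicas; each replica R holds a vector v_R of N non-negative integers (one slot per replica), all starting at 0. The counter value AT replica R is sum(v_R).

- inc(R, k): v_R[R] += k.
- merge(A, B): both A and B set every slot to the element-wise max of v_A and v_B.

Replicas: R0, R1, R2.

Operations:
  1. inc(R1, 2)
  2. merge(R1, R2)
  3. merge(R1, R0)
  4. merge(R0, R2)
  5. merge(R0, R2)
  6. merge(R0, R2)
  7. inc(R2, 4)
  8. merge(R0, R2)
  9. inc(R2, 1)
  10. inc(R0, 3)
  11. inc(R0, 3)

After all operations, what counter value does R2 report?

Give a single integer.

Op 1: inc R1 by 2 -> R1=(0,2,0) value=2
Op 2: merge R1<->R2 -> R1=(0,2,0) R2=(0,2,0)
Op 3: merge R1<->R0 -> R1=(0,2,0) R0=(0,2,0)
Op 4: merge R0<->R2 -> R0=(0,2,0) R2=(0,2,0)
Op 5: merge R0<->R2 -> R0=(0,2,0) R2=(0,2,0)
Op 6: merge R0<->R2 -> R0=(0,2,0) R2=(0,2,0)
Op 7: inc R2 by 4 -> R2=(0,2,4) value=6
Op 8: merge R0<->R2 -> R0=(0,2,4) R2=(0,2,4)
Op 9: inc R2 by 1 -> R2=(0,2,5) value=7
Op 10: inc R0 by 3 -> R0=(3,2,4) value=9
Op 11: inc R0 by 3 -> R0=(6,2,4) value=12

Answer: 7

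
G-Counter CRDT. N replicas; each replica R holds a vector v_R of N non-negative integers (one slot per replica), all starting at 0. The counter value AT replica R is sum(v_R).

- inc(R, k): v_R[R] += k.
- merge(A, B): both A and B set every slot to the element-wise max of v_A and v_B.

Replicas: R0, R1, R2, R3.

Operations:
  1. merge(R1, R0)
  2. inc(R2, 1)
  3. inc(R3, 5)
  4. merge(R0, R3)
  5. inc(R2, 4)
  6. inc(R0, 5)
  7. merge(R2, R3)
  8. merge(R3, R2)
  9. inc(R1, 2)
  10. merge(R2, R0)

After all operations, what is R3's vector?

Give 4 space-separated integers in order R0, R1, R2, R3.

Answer: 0 0 5 5

Derivation:
Op 1: merge R1<->R0 -> R1=(0,0,0,0) R0=(0,0,0,0)
Op 2: inc R2 by 1 -> R2=(0,0,1,0) value=1
Op 3: inc R3 by 5 -> R3=(0,0,0,5) value=5
Op 4: merge R0<->R3 -> R0=(0,0,0,5) R3=(0,0,0,5)
Op 5: inc R2 by 4 -> R2=(0,0,5,0) value=5
Op 6: inc R0 by 5 -> R0=(5,0,0,5) value=10
Op 7: merge R2<->R3 -> R2=(0,0,5,5) R3=(0,0,5,5)
Op 8: merge R3<->R2 -> R3=(0,0,5,5) R2=(0,0,5,5)
Op 9: inc R1 by 2 -> R1=(0,2,0,0) value=2
Op 10: merge R2<->R0 -> R2=(5,0,5,5) R0=(5,0,5,5)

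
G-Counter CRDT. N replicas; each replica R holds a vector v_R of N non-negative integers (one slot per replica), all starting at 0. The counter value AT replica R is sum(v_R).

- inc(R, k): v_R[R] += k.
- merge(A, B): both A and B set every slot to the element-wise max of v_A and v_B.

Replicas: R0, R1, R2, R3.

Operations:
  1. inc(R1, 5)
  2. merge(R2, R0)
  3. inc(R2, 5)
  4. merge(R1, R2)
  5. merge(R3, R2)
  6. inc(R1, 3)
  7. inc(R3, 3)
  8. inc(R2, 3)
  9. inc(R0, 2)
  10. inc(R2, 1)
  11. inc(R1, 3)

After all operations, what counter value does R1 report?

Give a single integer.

Op 1: inc R1 by 5 -> R1=(0,5,0,0) value=5
Op 2: merge R2<->R0 -> R2=(0,0,0,0) R0=(0,0,0,0)
Op 3: inc R2 by 5 -> R2=(0,0,5,0) value=5
Op 4: merge R1<->R2 -> R1=(0,5,5,0) R2=(0,5,5,0)
Op 5: merge R3<->R2 -> R3=(0,5,5,0) R2=(0,5,5,0)
Op 6: inc R1 by 3 -> R1=(0,8,5,0) value=13
Op 7: inc R3 by 3 -> R3=(0,5,5,3) value=13
Op 8: inc R2 by 3 -> R2=(0,5,8,0) value=13
Op 9: inc R0 by 2 -> R0=(2,0,0,0) value=2
Op 10: inc R2 by 1 -> R2=(0,5,9,0) value=14
Op 11: inc R1 by 3 -> R1=(0,11,5,0) value=16

Answer: 16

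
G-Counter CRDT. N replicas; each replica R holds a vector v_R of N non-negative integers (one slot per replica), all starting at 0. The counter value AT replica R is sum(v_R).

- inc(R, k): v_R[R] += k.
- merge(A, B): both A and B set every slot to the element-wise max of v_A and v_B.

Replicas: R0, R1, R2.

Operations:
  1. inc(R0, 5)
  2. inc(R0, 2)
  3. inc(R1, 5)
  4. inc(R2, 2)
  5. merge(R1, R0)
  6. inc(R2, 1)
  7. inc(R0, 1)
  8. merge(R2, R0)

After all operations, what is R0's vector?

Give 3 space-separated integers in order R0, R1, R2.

Answer: 8 5 3

Derivation:
Op 1: inc R0 by 5 -> R0=(5,0,0) value=5
Op 2: inc R0 by 2 -> R0=(7,0,0) value=7
Op 3: inc R1 by 5 -> R1=(0,5,0) value=5
Op 4: inc R2 by 2 -> R2=(0,0,2) value=2
Op 5: merge R1<->R0 -> R1=(7,5,0) R0=(7,5,0)
Op 6: inc R2 by 1 -> R2=(0,0,3) value=3
Op 7: inc R0 by 1 -> R0=(8,5,0) value=13
Op 8: merge R2<->R0 -> R2=(8,5,3) R0=(8,5,3)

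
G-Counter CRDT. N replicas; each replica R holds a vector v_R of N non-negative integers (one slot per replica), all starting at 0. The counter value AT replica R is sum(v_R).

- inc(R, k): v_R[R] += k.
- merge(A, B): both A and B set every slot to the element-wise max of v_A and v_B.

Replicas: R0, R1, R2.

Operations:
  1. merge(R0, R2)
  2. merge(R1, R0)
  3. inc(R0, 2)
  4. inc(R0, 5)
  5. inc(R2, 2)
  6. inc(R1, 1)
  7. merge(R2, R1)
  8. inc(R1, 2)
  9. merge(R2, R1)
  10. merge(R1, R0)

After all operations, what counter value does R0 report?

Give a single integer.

Answer: 12

Derivation:
Op 1: merge R0<->R2 -> R0=(0,0,0) R2=(0,0,0)
Op 2: merge R1<->R0 -> R1=(0,0,0) R0=(0,0,0)
Op 3: inc R0 by 2 -> R0=(2,0,0) value=2
Op 4: inc R0 by 5 -> R0=(7,0,0) value=7
Op 5: inc R2 by 2 -> R2=(0,0,2) value=2
Op 6: inc R1 by 1 -> R1=(0,1,0) value=1
Op 7: merge R2<->R1 -> R2=(0,1,2) R1=(0,1,2)
Op 8: inc R1 by 2 -> R1=(0,3,2) value=5
Op 9: merge R2<->R1 -> R2=(0,3,2) R1=(0,3,2)
Op 10: merge R1<->R0 -> R1=(7,3,2) R0=(7,3,2)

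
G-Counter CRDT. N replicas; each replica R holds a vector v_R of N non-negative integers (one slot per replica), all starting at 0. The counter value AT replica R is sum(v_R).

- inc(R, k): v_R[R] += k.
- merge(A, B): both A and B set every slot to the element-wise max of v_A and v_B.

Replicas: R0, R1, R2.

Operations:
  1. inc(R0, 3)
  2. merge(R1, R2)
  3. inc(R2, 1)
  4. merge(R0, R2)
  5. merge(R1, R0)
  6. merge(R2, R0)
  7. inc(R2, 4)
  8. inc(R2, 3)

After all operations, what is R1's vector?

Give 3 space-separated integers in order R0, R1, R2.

Answer: 3 0 1

Derivation:
Op 1: inc R0 by 3 -> R0=(3,0,0) value=3
Op 2: merge R1<->R2 -> R1=(0,0,0) R2=(0,0,0)
Op 3: inc R2 by 1 -> R2=(0,0,1) value=1
Op 4: merge R0<->R2 -> R0=(3,0,1) R2=(3,0,1)
Op 5: merge R1<->R0 -> R1=(3,0,1) R0=(3,0,1)
Op 6: merge R2<->R0 -> R2=(3,0,1) R0=(3,0,1)
Op 7: inc R2 by 4 -> R2=(3,0,5) value=8
Op 8: inc R2 by 3 -> R2=(3,0,8) value=11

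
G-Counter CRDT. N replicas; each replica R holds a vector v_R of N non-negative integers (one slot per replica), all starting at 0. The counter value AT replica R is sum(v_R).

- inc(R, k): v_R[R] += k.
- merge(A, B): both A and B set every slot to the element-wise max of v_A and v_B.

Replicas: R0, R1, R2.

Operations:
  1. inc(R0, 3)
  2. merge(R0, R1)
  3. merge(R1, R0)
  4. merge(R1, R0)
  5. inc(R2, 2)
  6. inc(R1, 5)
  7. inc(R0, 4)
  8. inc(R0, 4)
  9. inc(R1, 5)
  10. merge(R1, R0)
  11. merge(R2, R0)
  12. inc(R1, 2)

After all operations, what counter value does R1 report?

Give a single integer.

Answer: 23

Derivation:
Op 1: inc R0 by 3 -> R0=(3,0,0) value=3
Op 2: merge R0<->R1 -> R0=(3,0,0) R1=(3,0,0)
Op 3: merge R1<->R0 -> R1=(3,0,0) R0=(3,0,0)
Op 4: merge R1<->R0 -> R1=(3,0,0) R0=(3,0,0)
Op 5: inc R2 by 2 -> R2=(0,0,2) value=2
Op 6: inc R1 by 5 -> R1=(3,5,0) value=8
Op 7: inc R0 by 4 -> R0=(7,0,0) value=7
Op 8: inc R0 by 4 -> R0=(11,0,0) value=11
Op 9: inc R1 by 5 -> R1=(3,10,0) value=13
Op 10: merge R1<->R0 -> R1=(11,10,0) R0=(11,10,0)
Op 11: merge R2<->R0 -> R2=(11,10,2) R0=(11,10,2)
Op 12: inc R1 by 2 -> R1=(11,12,0) value=23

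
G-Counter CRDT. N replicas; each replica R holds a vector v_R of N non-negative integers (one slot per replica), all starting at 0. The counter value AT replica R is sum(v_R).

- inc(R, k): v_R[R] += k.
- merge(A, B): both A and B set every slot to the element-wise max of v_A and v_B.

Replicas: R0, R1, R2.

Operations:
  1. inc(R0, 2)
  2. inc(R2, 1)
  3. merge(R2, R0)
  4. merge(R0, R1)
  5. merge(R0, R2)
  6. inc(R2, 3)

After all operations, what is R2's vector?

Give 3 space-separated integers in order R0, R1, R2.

Answer: 2 0 4

Derivation:
Op 1: inc R0 by 2 -> R0=(2,0,0) value=2
Op 2: inc R2 by 1 -> R2=(0,0,1) value=1
Op 3: merge R2<->R0 -> R2=(2,0,1) R0=(2,0,1)
Op 4: merge R0<->R1 -> R0=(2,0,1) R1=(2,0,1)
Op 5: merge R0<->R2 -> R0=(2,0,1) R2=(2,0,1)
Op 6: inc R2 by 3 -> R2=(2,0,4) value=6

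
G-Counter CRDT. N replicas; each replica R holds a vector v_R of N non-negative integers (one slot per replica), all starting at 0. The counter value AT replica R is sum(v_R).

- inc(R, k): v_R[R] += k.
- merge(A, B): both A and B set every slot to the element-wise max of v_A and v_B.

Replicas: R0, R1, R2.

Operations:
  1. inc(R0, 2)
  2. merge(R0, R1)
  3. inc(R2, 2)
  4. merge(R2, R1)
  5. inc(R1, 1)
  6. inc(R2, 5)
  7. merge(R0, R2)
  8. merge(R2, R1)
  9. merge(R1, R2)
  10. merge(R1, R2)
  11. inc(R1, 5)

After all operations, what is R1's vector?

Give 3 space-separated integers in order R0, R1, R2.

Answer: 2 6 7

Derivation:
Op 1: inc R0 by 2 -> R0=(2,0,0) value=2
Op 2: merge R0<->R1 -> R0=(2,0,0) R1=(2,0,0)
Op 3: inc R2 by 2 -> R2=(0,0,2) value=2
Op 4: merge R2<->R1 -> R2=(2,0,2) R1=(2,0,2)
Op 5: inc R1 by 1 -> R1=(2,1,2) value=5
Op 6: inc R2 by 5 -> R2=(2,0,7) value=9
Op 7: merge R0<->R2 -> R0=(2,0,7) R2=(2,0,7)
Op 8: merge R2<->R1 -> R2=(2,1,7) R1=(2,1,7)
Op 9: merge R1<->R2 -> R1=(2,1,7) R2=(2,1,7)
Op 10: merge R1<->R2 -> R1=(2,1,7) R2=(2,1,7)
Op 11: inc R1 by 5 -> R1=(2,6,7) value=15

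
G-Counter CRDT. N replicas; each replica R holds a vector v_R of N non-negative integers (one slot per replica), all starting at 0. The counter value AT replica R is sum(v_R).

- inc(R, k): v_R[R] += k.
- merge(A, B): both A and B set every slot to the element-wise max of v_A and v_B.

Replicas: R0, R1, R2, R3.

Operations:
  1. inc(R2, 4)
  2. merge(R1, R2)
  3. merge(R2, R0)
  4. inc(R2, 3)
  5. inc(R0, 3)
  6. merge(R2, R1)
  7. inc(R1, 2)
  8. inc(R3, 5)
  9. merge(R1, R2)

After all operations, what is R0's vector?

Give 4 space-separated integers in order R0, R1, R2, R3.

Op 1: inc R2 by 4 -> R2=(0,0,4,0) value=4
Op 2: merge R1<->R2 -> R1=(0,0,4,0) R2=(0,0,4,0)
Op 3: merge R2<->R0 -> R2=(0,0,4,0) R0=(0,0,4,0)
Op 4: inc R2 by 3 -> R2=(0,0,7,0) value=7
Op 5: inc R0 by 3 -> R0=(3,0,4,0) value=7
Op 6: merge R2<->R1 -> R2=(0,0,7,0) R1=(0,0,7,0)
Op 7: inc R1 by 2 -> R1=(0,2,7,0) value=9
Op 8: inc R3 by 5 -> R3=(0,0,0,5) value=5
Op 9: merge R1<->R2 -> R1=(0,2,7,0) R2=(0,2,7,0)

Answer: 3 0 4 0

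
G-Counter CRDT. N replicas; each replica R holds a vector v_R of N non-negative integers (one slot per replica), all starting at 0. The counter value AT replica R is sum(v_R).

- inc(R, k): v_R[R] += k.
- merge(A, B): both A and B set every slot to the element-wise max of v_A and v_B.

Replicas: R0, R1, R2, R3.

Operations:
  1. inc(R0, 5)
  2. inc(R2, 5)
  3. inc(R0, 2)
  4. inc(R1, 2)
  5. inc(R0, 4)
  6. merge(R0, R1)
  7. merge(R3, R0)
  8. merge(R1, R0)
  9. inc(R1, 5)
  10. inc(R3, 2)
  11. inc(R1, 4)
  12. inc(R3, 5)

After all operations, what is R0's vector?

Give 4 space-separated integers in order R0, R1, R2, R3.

Answer: 11 2 0 0

Derivation:
Op 1: inc R0 by 5 -> R0=(5,0,0,0) value=5
Op 2: inc R2 by 5 -> R2=(0,0,5,0) value=5
Op 3: inc R0 by 2 -> R0=(7,0,0,0) value=7
Op 4: inc R1 by 2 -> R1=(0,2,0,0) value=2
Op 5: inc R0 by 4 -> R0=(11,0,0,0) value=11
Op 6: merge R0<->R1 -> R0=(11,2,0,0) R1=(11,2,0,0)
Op 7: merge R3<->R0 -> R3=(11,2,0,0) R0=(11,2,0,0)
Op 8: merge R1<->R0 -> R1=(11,2,0,0) R0=(11,2,0,0)
Op 9: inc R1 by 5 -> R1=(11,7,0,0) value=18
Op 10: inc R3 by 2 -> R3=(11,2,0,2) value=15
Op 11: inc R1 by 4 -> R1=(11,11,0,0) value=22
Op 12: inc R3 by 5 -> R3=(11,2,0,7) value=20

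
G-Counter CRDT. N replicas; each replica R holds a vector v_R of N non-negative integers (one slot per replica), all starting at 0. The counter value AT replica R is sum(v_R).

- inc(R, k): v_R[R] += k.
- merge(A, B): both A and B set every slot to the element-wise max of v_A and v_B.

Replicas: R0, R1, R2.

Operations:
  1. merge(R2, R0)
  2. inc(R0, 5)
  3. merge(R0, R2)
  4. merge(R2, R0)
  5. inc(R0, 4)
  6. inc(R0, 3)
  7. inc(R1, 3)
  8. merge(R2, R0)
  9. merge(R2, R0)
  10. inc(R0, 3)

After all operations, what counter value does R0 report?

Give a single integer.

Answer: 15

Derivation:
Op 1: merge R2<->R0 -> R2=(0,0,0) R0=(0,0,0)
Op 2: inc R0 by 5 -> R0=(5,0,0) value=5
Op 3: merge R0<->R2 -> R0=(5,0,0) R2=(5,0,0)
Op 4: merge R2<->R0 -> R2=(5,0,0) R0=(5,0,0)
Op 5: inc R0 by 4 -> R0=(9,0,0) value=9
Op 6: inc R0 by 3 -> R0=(12,0,0) value=12
Op 7: inc R1 by 3 -> R1=(0,3,0) value=3
Op 8: merge R2<->R0 -> R2=(12,0,0) R0=(12,0,0)
Op 9: merge R2<->R0 -> R2=(12,0,0) R0=(12,0,0)
Op 10: inc R0 by 3 -> R0=(15,0,0) value=15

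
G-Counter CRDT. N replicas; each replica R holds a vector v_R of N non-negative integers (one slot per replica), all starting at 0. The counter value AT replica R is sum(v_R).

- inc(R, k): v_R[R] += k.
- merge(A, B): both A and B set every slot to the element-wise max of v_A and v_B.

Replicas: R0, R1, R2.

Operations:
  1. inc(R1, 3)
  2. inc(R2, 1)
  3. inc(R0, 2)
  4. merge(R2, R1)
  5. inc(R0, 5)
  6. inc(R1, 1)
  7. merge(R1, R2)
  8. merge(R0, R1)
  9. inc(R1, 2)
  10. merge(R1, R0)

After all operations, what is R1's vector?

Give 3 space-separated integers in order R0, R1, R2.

Answer: 7 6 1

Derivation:
Op 1: inc R1 by 3 -> R1=(0,3,0) value=3
Op 2: inc R2 by 1 -> R2=(0,0,1) value=1
Op 3: inc R0 by 2 -> R0=(2,0,0) value=2
Op 4: merge R2<->R1 -> R2=(0,3,1) R1=(0,3,1)
Op 5: inc R0 by 5 -> R0=(7,0,0) value=7
Op 6: inc R1 by 1 -> R1=(0,4,1) value=5
Op 7: merge R1<->R2 -> R1=(0,4,1) R2=(0,4,1)
Op 8: merge R0<->R1 -> R0=(7,4,1) R1=(7,4,1)
Op 9: inc R1 by 2 -> R1=(7,6,1) value=14
Op 10: merge R1<->R0 -> R1=(7,6,1) R0=(7,6,1)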